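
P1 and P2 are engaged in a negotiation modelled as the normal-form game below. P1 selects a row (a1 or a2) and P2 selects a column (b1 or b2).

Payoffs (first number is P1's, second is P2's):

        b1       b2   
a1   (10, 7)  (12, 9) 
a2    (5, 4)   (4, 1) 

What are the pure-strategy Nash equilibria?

(a1, b1): P2 prefers b2 (9 > 7) — not an equilibrium.
(a1, b2): P1 gets 12 ≥ 4 from a2, and P2 gets 9 ≥ 7 from b1 — Nash equilibrium.
(a2, b1): P1 prefers a1 (10 > 5) — not an equilibrium.
(a2, b2): P1 prefers a1 (12 > 4); P2 prefers b1 (4 > 1) — not an equilibrium.

(a1, b2)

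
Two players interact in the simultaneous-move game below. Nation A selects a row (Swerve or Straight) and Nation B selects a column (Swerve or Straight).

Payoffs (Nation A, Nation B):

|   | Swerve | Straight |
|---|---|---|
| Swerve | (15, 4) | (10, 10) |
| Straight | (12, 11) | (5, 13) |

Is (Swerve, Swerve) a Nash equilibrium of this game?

At (Swerve, Swerve), Nation A earns 15; switching to Straight would give 12, so Nation A has no profitable deviation.
Nation B earns 4; switching to Straight would give 10, so Nation B would deviate.
Since at least one player can profitably deviate, this is not a Nash equilibrium.

No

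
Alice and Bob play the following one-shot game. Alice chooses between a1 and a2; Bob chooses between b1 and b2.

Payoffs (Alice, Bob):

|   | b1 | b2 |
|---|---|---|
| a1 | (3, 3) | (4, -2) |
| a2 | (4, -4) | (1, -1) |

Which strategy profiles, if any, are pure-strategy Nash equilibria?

none

(a1, b1): Alice prefers a2 (4 > 3) — not an equilibrium.
(a1, b2): Bob prefers b1 (3 > -2) — not an equilibrium.
(a2, b1): Bob prefers b2 (-1 > -4) — not an equilibrium.
(a2, b2): Alice prefers a1 (4 > 1) — not an equilibrium.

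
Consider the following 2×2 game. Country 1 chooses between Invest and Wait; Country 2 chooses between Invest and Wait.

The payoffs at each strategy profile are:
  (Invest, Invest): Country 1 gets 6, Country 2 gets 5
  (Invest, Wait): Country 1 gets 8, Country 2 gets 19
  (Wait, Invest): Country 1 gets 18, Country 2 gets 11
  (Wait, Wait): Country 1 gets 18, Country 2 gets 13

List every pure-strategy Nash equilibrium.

(Invest, Invest): Country 1 prefers Wait (18 > 6); Country 2 prefers Wait (19 > 5) — not an equilibrium.
(Invest, Wait): Country 1 prefers Wait (18 > 8) — not an equilibrium.
(Wait, Invest): Country 2 prefers Wait (13 > 11) — not an equilibrium.
(Wait, Wait): Country 1 gets 18 ≥ 8 from Invest, and Country 2 gets 13 ≥ 11 from Invest — Nash equilibrium.

(Wait, Wait)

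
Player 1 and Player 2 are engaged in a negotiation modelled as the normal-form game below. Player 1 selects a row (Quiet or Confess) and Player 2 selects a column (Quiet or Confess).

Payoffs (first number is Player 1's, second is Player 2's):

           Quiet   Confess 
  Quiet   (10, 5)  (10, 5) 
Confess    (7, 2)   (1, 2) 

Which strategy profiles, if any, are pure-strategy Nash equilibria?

(Quiet, Quiet) and (Quiet, Confess)

(Quiet, Quiet): Player 1 gets 10 ≥ 7 from Confess, and Player 2 gets 5 ≥ 5 from Confess — Nash equilibrium.
(Quiet, Confess): Player 1 gets 10 ≥ 1 from Confess, and Player 2 gets 5 ≥ 5 from Quiet — Nash equilibrium.
(Confess, Quiet): Player 1 prefers Quiet (10 > 7) — not an equilibrium.
(Confess, Confess): Player 1 prefers Quiet (10 > 1) — not an equilibrium.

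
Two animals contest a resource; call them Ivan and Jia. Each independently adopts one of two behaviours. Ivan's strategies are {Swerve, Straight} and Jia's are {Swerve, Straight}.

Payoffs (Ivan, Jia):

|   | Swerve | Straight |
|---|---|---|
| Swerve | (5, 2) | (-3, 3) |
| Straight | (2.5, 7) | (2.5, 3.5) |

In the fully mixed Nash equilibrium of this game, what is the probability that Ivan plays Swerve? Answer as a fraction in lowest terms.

Let r be the probability that Ivan plays Swerve. In a completely mixed equilibrium, Jia must be indifferent between Swerve and Straight.
Jia's expected payoff from Swerve is 2r + 7(1−r); from Straight it is 3r + 3.5(1−r).
Setting these equal: −5r + 7 = −0.5r + 3.5, so r = 7/9.

7/9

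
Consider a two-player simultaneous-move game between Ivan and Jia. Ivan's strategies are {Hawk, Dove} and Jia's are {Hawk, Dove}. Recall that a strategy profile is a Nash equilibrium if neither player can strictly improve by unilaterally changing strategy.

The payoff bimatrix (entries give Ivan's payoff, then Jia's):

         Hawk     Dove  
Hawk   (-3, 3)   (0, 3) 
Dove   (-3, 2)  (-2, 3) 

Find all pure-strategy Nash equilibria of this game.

(Hawk, Hawk) and (Hawk, Dove)

(Hawk, Hawk): Ivan gets -3 ≥ -3 from Dove, and Jia gets 3 ≥ 3 from Dove — Nash equilibrium.
(Hawk, Dove): Ivan gets 0 ≥ -2 from Dove, and Jia gets 3 ≥ 3 from Hawk — Nash equilibrium.
(Dove, Hawk): Jia prefers Dove (3 > 2) — not an equilibrium.
(Dove, Dove): Ivan prefers Hawk (0 > -2) — not an equilibrium.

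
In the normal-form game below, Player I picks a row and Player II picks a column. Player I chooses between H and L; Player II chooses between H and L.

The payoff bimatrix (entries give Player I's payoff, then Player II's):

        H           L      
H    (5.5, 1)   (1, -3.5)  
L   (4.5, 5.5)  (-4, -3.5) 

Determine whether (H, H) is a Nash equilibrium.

At (H, H), Player I earns 5.5; switching to L would give 4.5, so Player I has no profitable deviation.
Player II earns 1; switching to L would give -3.5, so Player II has no profitable deviation.
Neither player can gain by a unilateral deviation, so this profile is a Nash equilibrium.

Yes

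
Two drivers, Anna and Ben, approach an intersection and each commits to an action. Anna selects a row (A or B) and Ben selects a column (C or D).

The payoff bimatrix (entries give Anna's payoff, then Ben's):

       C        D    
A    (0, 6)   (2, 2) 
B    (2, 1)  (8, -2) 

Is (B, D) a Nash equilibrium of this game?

At (B, D), Anna earns 8; switching to A would give 2, so Anna has no profitable deviation.
Ben earns -2; switching to C would give 1, so Ben would deviate.
Since at least one player can profitably deviate, this is not a Nash equilibrium.

No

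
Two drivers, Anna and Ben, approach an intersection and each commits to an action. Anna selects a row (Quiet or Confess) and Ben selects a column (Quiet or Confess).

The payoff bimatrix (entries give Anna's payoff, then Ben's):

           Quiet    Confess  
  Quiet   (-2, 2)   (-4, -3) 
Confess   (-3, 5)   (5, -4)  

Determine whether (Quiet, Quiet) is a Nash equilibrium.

Yes

At (Quiet, Quiet), Anna earns -2; switching to Confess would give -3, so Anna has no profitable deviation.
Ben earns 2; switching to Confess would give -3, so Ben has no profitable deviation.
Neither player can gain by a unilateral deviation, so this profile is a Nash equilibrium.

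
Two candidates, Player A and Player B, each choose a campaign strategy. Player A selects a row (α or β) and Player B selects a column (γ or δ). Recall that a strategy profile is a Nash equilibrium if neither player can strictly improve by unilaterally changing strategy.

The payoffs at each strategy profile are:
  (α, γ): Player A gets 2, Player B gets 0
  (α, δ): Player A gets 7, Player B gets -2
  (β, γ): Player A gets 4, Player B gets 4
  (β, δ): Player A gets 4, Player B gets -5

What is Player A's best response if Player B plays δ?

α

Against δ, Player A earns 7 from α and 4 from β.
So α is the best response.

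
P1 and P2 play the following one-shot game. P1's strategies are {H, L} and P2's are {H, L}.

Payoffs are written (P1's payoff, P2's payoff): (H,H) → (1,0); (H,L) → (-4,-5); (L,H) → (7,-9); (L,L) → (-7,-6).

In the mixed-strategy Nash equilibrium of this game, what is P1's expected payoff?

First find y, the probability P2 plays H, from P1's indifference between H and L: y − 4(1−y) = 7y − 7(1−y), giving y = 1/3.
Since P1 is indifferent in equilibrium, P1's expected payoff equals the payoff from either row against (1/3, 2/3). Using H: (1/3) − 4(2/3) = -7/3.

-7/3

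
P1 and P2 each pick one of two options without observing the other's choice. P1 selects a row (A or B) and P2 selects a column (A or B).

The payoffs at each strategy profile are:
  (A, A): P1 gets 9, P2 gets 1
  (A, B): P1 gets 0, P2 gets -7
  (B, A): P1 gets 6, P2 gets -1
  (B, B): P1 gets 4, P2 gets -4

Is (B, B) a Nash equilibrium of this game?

No

At (B, B), P1 earns 4; switching to A would give 0, so P1 has no profitable deviation.
P2 earns -4; switching to A would give -1, so P2 would deviate.
Since at least one player can profitably deviate, this is not a Nash equilibrium.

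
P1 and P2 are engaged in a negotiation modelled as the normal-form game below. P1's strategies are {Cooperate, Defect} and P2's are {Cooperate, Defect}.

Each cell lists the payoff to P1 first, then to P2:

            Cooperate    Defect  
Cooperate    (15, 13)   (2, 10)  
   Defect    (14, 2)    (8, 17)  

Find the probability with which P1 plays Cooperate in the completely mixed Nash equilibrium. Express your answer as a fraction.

Let p be the probability that P1 plays Cooperate. In a completely mixed equilibrium, P2 must be indifferent between Cooperate and Defect.
P2's expected payoff from Cooperate is 13p + 2(1−p); from Defect it is 10p + 17(1−p).
Setting these equal: 11p + 2 = −7p + 17, so p = 5/6.

5/6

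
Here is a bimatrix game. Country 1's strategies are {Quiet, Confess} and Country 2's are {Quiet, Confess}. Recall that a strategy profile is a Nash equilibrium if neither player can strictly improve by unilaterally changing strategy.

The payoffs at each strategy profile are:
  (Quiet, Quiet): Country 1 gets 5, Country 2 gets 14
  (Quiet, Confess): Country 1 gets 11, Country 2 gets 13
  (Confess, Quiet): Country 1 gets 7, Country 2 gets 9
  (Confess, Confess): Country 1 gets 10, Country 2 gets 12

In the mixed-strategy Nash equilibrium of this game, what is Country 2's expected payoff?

51/4

First find p, the probability Country 1 plays Quiet, from Country 2's indifference between Quiet and Confess: 14p + 9(1−p) = 13p + 12(1−p), giving p = 3/4.
Since Country 2 is indifferent in equilibrium, Country 2's expected payoff equals the payoff from either column against (3/4, 1/4). Using Quiet: 14(3/4) + 9(1/4) = 51/4.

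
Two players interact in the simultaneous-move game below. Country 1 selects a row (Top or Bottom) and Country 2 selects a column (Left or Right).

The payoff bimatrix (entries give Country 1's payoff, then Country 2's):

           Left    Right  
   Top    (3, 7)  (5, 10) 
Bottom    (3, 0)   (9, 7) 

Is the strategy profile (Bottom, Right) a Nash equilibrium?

At (Bottom, Right), Country 1 earns 9; switching to Top would give 5, so Country 1 has no profitable deviation.
Country 2 earns 7; switching to Left would give 0, so Country 2 has no profitable deviation.
Neither player can gain by a unilateral deviation, so this profile is a Nash equilibrium.

Yes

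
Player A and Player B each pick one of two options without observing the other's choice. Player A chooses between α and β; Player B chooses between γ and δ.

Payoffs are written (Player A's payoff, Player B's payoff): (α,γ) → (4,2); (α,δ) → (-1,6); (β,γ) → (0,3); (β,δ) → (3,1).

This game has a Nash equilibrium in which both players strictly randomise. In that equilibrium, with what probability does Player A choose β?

2/3

Let r be the probability that Player A plays α. In a completely mixed equilibrium, Player B must be indifferent between γ and δ.
Player B's expected payoff from γ is 2r + 3(1−r); from δ it is 6r + (1−r).
Setting these equal: −r + 3 = 5r + 1, so r = 1/3.
Therefore Player A plays β with probability 1 − 1/3 = 2/3.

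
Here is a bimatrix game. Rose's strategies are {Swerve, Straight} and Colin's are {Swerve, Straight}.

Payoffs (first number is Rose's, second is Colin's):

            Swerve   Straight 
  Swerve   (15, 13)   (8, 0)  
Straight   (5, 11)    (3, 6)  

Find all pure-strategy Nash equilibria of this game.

(Swerve, Swerve)

(Swerve, Swerve): Rose gets 15 ≥ 5 from Straight, and Colin gets 13 ≥ 0 from Straight — Nash equilibrium.
(Swerve, Straight): Colin prefers Swerve (13 > 0) — not an equilibrium.
(Straight, Swerve): Rose prefers Swerve (15 > 5) — not an equilibrium.
(Straight, Straight): Rose prefers Swerve (8 > 3); Colin prefers Swerve (11 > 6) — not an equilibrium.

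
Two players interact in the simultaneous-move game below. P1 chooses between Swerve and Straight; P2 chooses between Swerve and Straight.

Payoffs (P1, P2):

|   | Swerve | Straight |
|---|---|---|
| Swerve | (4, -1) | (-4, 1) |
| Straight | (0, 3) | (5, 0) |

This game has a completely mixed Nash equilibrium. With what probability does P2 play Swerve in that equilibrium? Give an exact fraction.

9/13

Let c be the probability that P2 plays Swerve. In a completely mixed equilibrium, P1 must be indifferent between Swerve and Straight.
P1's expected payoff from Swerve is 4c − 4(1−c); from Straight it is 5(1−c).
Setting these equal: 8c − 4 = −5c + 5, so c = 9/13.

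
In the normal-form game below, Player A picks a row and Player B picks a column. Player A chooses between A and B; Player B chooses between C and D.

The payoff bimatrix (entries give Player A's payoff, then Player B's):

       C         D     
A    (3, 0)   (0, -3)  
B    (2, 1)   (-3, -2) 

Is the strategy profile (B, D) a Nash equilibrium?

At (B, D), Player A earns -3; switching to A would give 0, so Player A would deviate.
Player B earns -2; switching to C would give 1, so Player B would deviate.
Since at least one player can profitably deviate, this is not a Nash equilibrium.

No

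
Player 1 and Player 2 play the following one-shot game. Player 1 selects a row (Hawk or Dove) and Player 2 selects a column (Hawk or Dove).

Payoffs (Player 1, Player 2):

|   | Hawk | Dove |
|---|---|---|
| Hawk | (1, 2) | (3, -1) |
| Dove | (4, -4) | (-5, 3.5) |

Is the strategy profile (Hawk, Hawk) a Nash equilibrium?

No

At (Hawk, Hawk), Player 1 earns 1; switching to Dove would give 4, so Player 1 would deviate.
Player 2 earns 2; switching to Dove would give -1, so Player 2 has no profitable deviation.
Since at least one player can profitably deviate, this is not a Nash equilibrium.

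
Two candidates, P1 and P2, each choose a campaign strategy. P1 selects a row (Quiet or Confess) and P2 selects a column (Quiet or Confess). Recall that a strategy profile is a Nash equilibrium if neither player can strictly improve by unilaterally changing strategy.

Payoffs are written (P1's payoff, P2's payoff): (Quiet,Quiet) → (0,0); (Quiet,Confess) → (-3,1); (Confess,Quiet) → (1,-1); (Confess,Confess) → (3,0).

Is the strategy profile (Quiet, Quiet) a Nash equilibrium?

No

At (Quiet, Quiet), P1 earns 0; switching to Confess would give 1, so P1 would deviate.
P2 earns 0; switching to Confess would give 1, so P2 would deviate.
Since at least one player can profitably deviate, this is not a Nash equilibrium.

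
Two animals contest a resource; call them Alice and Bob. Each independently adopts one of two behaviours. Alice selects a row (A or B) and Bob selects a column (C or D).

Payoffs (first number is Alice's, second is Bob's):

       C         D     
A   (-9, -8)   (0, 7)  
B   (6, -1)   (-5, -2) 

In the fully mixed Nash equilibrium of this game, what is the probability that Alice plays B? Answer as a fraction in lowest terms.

Let x be the probability that Alice plays A. In a completely mixed equilibrium, Bob must be indifferent between C and D.
Bob's expected payoff from C is −8x − (1−x); from D it is 7x − 2(1−x).
Setting these equal: −7x − 1 = 9x − 2, so x = 1/16.
Therefore Alice plays B with probability 1 − 1/16 = 15/16.

15/16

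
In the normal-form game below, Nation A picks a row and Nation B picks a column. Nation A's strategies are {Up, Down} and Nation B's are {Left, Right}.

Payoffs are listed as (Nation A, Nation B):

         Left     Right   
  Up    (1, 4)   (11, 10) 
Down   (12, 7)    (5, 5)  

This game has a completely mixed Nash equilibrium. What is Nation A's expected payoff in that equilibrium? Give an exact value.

127/17

First find q, the probability Nation B plays Left, from Nation A's indifference between Up and Down: q + 11(1−q) = 12q + 5(1−q), giving q = 6/17.
Since Nation A is indifferent in equilibrium, Nation A's expected payoff equals the payoff from either row against (6/17, 11/17). Using Up: (6/17) + 11(11/17) = 127/17.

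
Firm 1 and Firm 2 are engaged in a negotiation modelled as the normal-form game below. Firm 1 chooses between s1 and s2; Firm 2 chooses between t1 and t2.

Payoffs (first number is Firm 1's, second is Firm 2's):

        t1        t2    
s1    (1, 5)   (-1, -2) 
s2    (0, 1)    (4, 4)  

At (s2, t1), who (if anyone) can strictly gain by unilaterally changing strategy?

Firm 1 at (s2, t1) earns 0; deviating to s1 yields 1 — a strict improvement.
Firm 2 earns 1; deviating to t2 yields 4 — a strict improvement.
Both Firm 1 and Firm 2 have strictly profitable deviations.

Both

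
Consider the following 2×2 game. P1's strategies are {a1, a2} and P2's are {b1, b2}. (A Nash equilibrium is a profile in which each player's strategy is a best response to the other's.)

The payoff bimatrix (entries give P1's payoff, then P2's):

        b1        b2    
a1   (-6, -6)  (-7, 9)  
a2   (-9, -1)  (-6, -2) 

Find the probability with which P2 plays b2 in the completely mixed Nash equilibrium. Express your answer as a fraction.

3/4

Let y be the probability that P2 plays b1. In a completely mixed equilibrium, P1 must be indifferent between a1 and a2.
P1's expected payoff from a1 is −6y − 7(1−y); from a2 it is −9y − 6(1−y).
Setting these equal: y − 7 = −3y − 6, so y = 1/4.
Therefore P2 plays b2 with probability 1 − 1/4 = 3/4.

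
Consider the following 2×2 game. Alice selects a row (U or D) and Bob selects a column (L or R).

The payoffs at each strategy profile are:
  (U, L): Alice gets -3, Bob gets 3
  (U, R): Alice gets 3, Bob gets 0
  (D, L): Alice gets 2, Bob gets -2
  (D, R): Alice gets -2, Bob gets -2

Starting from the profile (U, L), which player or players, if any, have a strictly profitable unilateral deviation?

Alice at (U, L) earns -3; deviating to D yields 2 — a strict improvement.
Bob earns 3; deviating to R yields 0 — not better.
Only Alice has a strictly profitable deviation.

Alice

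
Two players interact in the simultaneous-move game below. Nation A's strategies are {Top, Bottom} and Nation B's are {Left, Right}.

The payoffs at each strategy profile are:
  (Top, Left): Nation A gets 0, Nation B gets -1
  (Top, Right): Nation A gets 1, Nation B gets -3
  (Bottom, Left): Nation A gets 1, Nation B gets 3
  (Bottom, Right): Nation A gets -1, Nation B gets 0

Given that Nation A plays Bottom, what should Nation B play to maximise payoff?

Left

Against Bottom, Nation B earns 3 from Left and 0 from Right.
So Left is the best response.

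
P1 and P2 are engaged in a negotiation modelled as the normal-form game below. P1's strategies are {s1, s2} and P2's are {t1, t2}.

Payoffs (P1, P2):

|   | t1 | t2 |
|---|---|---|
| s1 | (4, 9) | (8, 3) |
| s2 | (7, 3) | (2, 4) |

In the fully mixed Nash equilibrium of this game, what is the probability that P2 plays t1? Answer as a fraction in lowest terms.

Let y be the probability that P2 plays t1. In a completely mixed equilibrium, P1 must be indifferent between s1 and s2.
P1's expected payoff from s1 is 4y + 8(1−y); from s2 it is 7y + 2(1−y).
Setting these equal: −4y + 8 = 5y + 2, so y = 2/3.

2/3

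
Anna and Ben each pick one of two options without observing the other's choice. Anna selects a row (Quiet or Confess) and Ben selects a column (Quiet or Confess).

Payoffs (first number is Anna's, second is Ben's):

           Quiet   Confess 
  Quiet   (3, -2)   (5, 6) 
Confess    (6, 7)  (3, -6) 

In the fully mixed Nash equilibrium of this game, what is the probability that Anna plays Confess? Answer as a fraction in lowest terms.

8/21

Let p be the probability that Anna plays Quiet. In a completely mixed equilibrium, Ben must be indifferent between Quiet and Confess.
Ben's expected payoff from Quiet is −2p + 7(1−p); from Confess it is 6p − 6(1−p).
Setting these equal: −9p + 7 = 12p − 6, so p = 13/21.
Therefore Anna plays Confess with probability 1 − 13/21 = 8/21.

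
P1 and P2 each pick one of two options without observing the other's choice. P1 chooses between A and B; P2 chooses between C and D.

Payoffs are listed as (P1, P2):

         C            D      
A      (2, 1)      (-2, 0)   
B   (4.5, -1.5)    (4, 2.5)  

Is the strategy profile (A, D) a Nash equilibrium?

No

At (A, D), P1 earns -2; switching to B would give 4, so P1 would deviate.
P2 earns 0; switching to C would give 1, so P2 would deviate.
Since at least one player can profitably deviate, this is not a Nash equilibrium.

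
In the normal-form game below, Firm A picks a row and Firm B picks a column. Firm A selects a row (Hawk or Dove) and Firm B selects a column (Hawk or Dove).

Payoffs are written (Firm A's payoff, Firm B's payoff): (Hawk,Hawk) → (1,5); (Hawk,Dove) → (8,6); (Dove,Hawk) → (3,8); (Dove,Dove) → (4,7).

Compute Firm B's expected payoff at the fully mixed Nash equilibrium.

13/2

First find p, the probability Firm A plays Hawk, from Firm B's indifference between Hawk and Dove: 5p + 8(1−p) = 6p + 7(1−p), giving p = 1/2.
Since Firm B is indifferent in equilibrium, Firm B's expected payoff equals the payoff from either column against (1/2, 1/2). Using Hawk: 5(1/2) + 8(1/2) = 13/2.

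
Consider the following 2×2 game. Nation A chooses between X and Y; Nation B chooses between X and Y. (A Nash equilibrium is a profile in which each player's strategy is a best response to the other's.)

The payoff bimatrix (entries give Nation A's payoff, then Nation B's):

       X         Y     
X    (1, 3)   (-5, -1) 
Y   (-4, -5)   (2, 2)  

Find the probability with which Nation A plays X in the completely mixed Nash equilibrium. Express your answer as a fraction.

7/11

Let p be the probability that Nation A plays X. In a completely mixed equilibrium, Nation B must be indifferent between X and Y.
Nation B's expected payoff from X is 3p − 5(1−p); from Y it is −p + 2(1−p).
Setting these equal: 8p − 5 = −3p + 2, so p = 7/11.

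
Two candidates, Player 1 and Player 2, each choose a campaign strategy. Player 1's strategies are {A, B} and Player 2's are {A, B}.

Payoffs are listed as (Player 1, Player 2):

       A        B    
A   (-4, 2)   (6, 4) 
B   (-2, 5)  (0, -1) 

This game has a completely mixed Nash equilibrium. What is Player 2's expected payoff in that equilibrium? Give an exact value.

11/4

First find x, the probability Player 1 plays A, from Player 2's indifference between A and B: 2x + 5(1−x) = 4x − (1−x), giving x = 3/4.
Since Player 2 is indifferent in equilibrium, Player 2's expected payoff equals the payoff from either column against (3/4, 1/4). Using A: 2(3/4) + 5(1/4) = 11/4.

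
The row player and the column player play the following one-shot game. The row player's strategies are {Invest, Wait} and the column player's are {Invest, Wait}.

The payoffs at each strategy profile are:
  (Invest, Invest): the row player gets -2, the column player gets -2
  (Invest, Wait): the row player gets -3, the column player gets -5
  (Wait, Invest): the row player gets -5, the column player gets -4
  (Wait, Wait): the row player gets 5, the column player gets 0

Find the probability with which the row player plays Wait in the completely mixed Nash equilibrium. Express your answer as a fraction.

Let x be the probability that the row player plays Invest. In a completely mixed equilibrium, the column player must be indifferent between Invest and Wait.
The column player's expected payoff from Invest is −2x − 4(1−x); from Wait it is −5x.
Setting these equal: 2x − 4 = −5x, so x = 4/7.
Therefore the row player plays Wait with probability 1 − 4/7 = 3/7.

3/7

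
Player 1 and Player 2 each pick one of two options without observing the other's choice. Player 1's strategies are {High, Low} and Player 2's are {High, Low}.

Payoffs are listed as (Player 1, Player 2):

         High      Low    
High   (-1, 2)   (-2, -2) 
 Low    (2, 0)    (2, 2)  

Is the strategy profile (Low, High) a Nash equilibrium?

No

At (Low, High), Player 1 earns 2; switching to High would give -1, so Player 1 has no profitable deviation.
Player 2 earns 0; switching to Low would give 2, so Player 2 would deviate.
Since at least one player can profitably deviate, this is not a Nash equilibrium.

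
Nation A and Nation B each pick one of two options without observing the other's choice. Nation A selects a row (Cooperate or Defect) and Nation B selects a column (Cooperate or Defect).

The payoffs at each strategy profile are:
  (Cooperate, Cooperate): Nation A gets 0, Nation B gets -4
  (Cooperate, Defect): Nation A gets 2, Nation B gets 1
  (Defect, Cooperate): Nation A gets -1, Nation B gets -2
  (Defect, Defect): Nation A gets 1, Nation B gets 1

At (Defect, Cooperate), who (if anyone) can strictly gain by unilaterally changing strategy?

Both

Nation A at (Defect, Cooperate) earns -1; deviating to Cooperate yields 0 — a strict improvement.
Nation B earns -2; deviating to Defect yields 1 — a strict improvement.
Both Nation A and Nation B have strictly profitable deviations.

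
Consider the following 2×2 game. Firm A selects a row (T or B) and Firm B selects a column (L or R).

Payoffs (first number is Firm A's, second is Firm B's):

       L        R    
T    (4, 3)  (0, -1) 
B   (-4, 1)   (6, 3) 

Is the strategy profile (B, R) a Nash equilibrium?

At (B, R), Firm A earns 6; switching to T would give 0, so Firm A has no profitable deviation.
Firm B earns 3; switching to L would give 1, so Firm B has no profitable deviation.
Neither player can gain by a unilateral deviation, so this profile is a Nash equilibrium.

Yes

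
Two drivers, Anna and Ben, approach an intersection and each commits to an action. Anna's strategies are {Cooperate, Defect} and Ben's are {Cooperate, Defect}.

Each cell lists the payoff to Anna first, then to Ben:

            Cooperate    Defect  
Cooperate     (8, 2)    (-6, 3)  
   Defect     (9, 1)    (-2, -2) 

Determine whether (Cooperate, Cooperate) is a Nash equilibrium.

No

At (Cooperate, Cooperate), Anna earns 8; switching to Defect would give 9, so Anna would deviate.
Ben earns 2; switching to Defect would give 3, so Ben would deviate.
Since at least one player can profitably deviate, this is not a Nash equilibrium.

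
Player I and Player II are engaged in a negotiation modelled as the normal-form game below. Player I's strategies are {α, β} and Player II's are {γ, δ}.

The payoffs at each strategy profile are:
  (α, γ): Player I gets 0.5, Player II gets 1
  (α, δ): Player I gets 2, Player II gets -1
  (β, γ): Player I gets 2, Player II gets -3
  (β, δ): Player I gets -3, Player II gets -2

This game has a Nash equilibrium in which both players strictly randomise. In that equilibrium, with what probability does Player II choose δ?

3/13

Let y be the probability that Player II plays γ. In a completely mixed equilibrium, Player I must be indifferent between α and β.
Player I's expected payoff from α is 0.5y + 2(1−y); from β it is 2y − 3(1−y).
Setting these equal: −1.5y + 2 = 5y − 3, so y = 10/13.
Therefore Player II plays δ with probability 1 − 10/13 = 3/13.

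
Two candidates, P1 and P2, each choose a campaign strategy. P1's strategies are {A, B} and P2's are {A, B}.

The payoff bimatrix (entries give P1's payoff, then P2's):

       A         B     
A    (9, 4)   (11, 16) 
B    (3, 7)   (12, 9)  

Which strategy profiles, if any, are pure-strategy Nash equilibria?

(A, A): P2 prefers B (16 > 4) — not an equilibrium.
(A, B): P1 prefers B (12 > 11) — not an equilibrium.
(B, A): P1 prefers A (9 > 3); P2 prefers B (9 > 7) — not an equilibrium.
(B, B): P1 gets 12 ≥ 11 from A, and P2 gets 9 ≥ 7 from A — Nash equilibrium.

(B, B)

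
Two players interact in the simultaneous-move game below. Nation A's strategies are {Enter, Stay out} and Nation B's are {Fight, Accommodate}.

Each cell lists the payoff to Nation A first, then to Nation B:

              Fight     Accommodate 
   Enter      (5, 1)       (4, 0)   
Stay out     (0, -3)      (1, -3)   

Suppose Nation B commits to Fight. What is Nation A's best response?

Enter

Against Fight, Nation A earns 5 from Enter and 0 from Stay out.
So Enter is the best response.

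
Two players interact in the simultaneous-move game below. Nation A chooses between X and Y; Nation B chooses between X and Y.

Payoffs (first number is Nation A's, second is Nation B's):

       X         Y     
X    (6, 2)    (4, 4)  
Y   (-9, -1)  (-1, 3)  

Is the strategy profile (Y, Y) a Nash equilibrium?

At (Y, Y), Nation A earns -1; switching to X would give 4, so Nation A would deviate.
Nation B earns 3; switching to X would give -1, so Nation B has no profitable deviation.
Since at least one player can profitably deviate, this is not a Nash equilibrium.

No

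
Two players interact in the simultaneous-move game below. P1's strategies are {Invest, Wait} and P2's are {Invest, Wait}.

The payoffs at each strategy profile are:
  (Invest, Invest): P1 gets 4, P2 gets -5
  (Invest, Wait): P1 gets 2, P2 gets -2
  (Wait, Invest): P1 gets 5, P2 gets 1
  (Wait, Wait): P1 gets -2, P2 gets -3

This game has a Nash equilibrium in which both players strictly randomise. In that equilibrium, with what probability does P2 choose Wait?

Let c be the probability that P2 plays Invest. In a completely mixed equilibrium, P1 must be indifferent between Invest and Wait.
P1's expected payoff from Invest is 4c + 2(1−c); from Wait it is 5c − 2(1−c).
Setting these equal: 2c + 2 = 7c − 2, so c = 4/5.
Therefore P2 plays Wait with probability 1 − 4/5 = 1/5.

1/5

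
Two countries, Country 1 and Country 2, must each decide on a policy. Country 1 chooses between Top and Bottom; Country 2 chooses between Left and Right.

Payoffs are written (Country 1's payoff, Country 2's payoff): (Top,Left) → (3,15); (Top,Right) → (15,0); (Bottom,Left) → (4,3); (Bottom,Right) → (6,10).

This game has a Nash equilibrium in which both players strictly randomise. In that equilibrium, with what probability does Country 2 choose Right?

Let q be the probability that Country 2 plays Left. In a completely mixed equilibrium, Country 1 must be indifferent between Top and Bottom.
Country 1's expected payoff from Top is 3q + 15(1−q); from Bottom it is 4q + 6(1−q).
Setting these equal: −12q + 15 = −2q + 6, so q = 9/10.
Therefore Country 2 plays Right with probability 1 − 9/10 = 1/10.

1/10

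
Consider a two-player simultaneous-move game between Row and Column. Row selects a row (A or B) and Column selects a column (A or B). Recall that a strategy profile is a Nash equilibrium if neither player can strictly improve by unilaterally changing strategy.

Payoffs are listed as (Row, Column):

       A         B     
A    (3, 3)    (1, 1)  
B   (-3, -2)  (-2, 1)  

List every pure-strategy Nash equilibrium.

(A, A)

(A, A): Row gets 3 ≥ -3 from B, and Column gets 3 ≥ 1 from B — Nash equilibrium.
(A, B): Column prefers A (3 > 1) — not an equilibrium.
(B, A): Row prefers A (3 > -3); Column prefers B (1 > -2) — not an equilibrium.
(B, B): Row prefers A (1 > -2) — not an equilibrium.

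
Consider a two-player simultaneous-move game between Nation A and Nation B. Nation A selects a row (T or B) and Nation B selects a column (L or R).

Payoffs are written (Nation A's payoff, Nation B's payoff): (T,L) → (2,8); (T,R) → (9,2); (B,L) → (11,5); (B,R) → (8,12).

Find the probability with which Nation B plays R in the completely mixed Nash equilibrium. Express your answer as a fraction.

Let q be the probability that Nation B plays L. In a completely mixed equilibrium, Nation A must be indifferent between T and B.
Nation A's expected payoff from T is 2q + 9(1−q); from B it is 11q + 8(1−q).
Setting these equal: −7q + 9 = 3q + 8, so q = 1/10.
Therefore Nation B plays R with probability 1 − 1/10 = 9/10.

9/10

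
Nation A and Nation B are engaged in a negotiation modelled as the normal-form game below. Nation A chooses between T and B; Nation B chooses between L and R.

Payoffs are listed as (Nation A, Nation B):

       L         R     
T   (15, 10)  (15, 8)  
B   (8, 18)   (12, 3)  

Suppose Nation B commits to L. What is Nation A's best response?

T

Against L, Nation A earns 15 from T and 8 from B.
So T is the best response.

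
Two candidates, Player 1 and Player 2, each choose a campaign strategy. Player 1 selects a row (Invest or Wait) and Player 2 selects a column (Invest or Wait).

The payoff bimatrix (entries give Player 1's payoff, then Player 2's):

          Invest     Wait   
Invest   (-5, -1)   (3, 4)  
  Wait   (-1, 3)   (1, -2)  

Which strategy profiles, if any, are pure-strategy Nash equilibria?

(Invest, Invest): Player 1 prefers Wait (-1 > -5); Player 2 prefers Wait (4 > -1) — not an equilibrium.
(Invest, Wait): Player 1 gets 3 ≥ 1 from Wait, and Player 2 gets 4 ≥ -1 from Invest — Nash equilibrium.
(Wait, Invest): Player 1 gets -1 ≥ -5 from Invest, and Player 2 gets 3 ≥ -2 from Wait — Nash equilibrium.
(Wait, Wait): Player 1 prefers Invest (3 > 1); Player 2 prefers Invest (3 > -2) — not an equilibrium.

(Invest, Wait) and (Wait, Invest)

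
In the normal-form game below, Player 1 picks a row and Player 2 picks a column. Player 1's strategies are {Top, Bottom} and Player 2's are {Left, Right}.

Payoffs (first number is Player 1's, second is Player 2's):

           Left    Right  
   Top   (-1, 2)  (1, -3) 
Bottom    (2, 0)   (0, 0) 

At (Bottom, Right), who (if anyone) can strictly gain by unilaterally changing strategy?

Player 1 at (Bottom, Right) earns 0; deviating to Top yields 1 — a strict improvement.
Player 2 earns 0; deviating to Left yields 0 — not better.
Only Player 1 has a strictly profitable deviation.

Player 1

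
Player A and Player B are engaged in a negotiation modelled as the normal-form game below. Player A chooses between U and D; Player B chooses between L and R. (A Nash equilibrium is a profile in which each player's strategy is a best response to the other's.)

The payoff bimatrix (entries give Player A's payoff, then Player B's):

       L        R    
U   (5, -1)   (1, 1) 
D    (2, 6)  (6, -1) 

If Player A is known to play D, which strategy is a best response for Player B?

L

Against D, Player B earns 6 from L and -1 from R.
So L is the best response.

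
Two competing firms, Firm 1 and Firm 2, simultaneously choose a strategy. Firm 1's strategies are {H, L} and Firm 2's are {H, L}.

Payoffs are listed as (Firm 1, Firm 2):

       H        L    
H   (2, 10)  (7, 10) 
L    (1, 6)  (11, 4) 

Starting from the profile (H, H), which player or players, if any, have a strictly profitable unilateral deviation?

Firm 1 at (H, H) earns 2; deviating to L yields 1 — not better.
Firm 2 earns 10; deviating to L yields 10 — not better.
Neither player can strictly improve; the profile is a Nash equilibrium.

Neither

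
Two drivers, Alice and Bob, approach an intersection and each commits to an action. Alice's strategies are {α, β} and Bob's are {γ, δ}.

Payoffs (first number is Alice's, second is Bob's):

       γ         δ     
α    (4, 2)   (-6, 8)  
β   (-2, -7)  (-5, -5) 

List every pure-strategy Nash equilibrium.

(β, δ)

(α, γ): Bob prefers δ (8 > 2) — not an equilibrium.
(α, δ): Alice prefers β (-5 > -6) — not an equilibrium.
(β, γ): Alice prefers α (4 > -2); Bob prefers δ (-5 > -7) — not an equilibrium.
(β, δ): Alice gets -5 ≥ -6 from α, and Bob gets -5 ≥ -7 from γ — Nash equilibrium.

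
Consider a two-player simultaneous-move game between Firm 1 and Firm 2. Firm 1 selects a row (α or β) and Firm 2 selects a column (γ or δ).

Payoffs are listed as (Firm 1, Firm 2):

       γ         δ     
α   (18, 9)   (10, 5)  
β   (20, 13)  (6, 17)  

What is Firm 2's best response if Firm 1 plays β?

δ

Against β, Firm 2 earns 13 from γ and 17 from δ.
So δ is the best response.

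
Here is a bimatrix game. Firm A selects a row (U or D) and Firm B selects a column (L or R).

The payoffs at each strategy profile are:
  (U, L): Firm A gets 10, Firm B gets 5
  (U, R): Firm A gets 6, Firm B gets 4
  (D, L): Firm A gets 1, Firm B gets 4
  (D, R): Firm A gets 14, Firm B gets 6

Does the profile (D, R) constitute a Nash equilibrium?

Yes

At (D, R), Firm A earns 14; switching to U would give 6, so Firm A has no profitable deviation.
Firm B earns 6; switching to L would give 4, so Firm B has no profitable deviation.
Neither player can gain by a unilateral deviation, so this profile is a Nash equilibrium.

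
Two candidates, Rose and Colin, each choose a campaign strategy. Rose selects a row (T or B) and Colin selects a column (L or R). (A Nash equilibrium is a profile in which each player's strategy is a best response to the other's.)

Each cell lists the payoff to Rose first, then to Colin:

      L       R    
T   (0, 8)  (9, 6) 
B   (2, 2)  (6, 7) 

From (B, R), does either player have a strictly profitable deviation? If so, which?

Rose

Rose at (B, R) earns 6; deviating to T yields 9 — a strict improvement.
Colin earns 7; deviating to L yields 2 — not better.
Only Rose has a strictly profitable deviation.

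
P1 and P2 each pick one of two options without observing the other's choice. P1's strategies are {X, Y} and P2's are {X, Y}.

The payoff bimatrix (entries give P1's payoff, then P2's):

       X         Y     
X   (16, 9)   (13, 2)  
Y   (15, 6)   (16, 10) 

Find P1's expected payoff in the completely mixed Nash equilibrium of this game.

First find y, the probability P2 plays X, from P1's indifference between X and Y: 16y + 13(1−y) = 15y + 16(1−y), giving y = 3/4.
Since P1 is indifferent in equilibrium, P1's expected payoff equals the payoff from either row against (3/4, 1/4). Using X: 16(3/4) + 13(1/4) = 61/4.

61/4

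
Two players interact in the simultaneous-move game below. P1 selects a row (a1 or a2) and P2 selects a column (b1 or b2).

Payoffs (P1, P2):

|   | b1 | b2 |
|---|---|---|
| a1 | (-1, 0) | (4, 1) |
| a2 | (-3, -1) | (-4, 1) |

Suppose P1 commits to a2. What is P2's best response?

b2

Against a2, P2 earns -1 from b1 and 1 from b2.
So b2 is the best response.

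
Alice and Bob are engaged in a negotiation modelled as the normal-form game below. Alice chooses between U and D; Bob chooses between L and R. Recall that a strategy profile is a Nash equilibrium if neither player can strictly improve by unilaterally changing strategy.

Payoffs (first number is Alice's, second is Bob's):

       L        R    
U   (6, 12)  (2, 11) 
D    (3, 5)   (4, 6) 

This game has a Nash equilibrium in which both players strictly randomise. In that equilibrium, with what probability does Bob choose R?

3/5

Let y be the probability that Bob plays L. In a completely mixed equilibrium, Alice must be indifferent between U and D.
Alice's expected payoff from U is 6y + 2(1−y); from D it is 3y + 4(1−y).
Setting these equal: 4y + 2 = −y + 4, so y = 2/5.
Therefore Bob plays R with probability 1 − 2/5 = 3/5.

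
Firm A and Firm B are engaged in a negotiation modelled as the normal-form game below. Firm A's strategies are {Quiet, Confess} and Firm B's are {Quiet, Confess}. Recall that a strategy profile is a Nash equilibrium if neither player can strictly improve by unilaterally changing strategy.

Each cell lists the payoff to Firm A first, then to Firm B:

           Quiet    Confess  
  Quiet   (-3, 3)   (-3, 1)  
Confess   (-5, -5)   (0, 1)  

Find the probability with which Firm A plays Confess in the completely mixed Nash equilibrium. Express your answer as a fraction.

Let r be the probability that Firm A plays Quiet. In a completely mixed equilibrium, Firm B must be indifferent between Quiet and Confess.
Firm B's expected payoff from Quiet is 3r − 5(1−r); from Confess it is r + (1−r).
Setting these equal: 8r − 5 = 1, so r = 3/4.
Therefore Firm A plays Confess with probability 1 − 3/4 = 1/4.

1/4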